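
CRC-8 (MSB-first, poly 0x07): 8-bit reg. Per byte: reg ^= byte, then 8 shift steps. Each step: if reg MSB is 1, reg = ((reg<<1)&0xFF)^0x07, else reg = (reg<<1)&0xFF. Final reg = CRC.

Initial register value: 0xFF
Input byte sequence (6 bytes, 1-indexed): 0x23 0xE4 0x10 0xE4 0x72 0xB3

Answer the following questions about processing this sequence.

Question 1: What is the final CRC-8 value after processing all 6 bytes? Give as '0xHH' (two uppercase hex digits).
Answer: 0xC1

Derivation:
After byte 1 (0x23): reg=0x1A
After byte 2 (0xE4): reg=0xF4
After byte 3 (0x10): reg=0xB2
After byte 4 (0xE4): reg=0xA5
After byte 5 (0x72): reg=0x2B
After byte 6 (0xB3): reg=0xC1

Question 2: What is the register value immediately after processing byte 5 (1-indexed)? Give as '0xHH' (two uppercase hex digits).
After byte 1 (0x23): reg=0x1A
After byte 2 (0xE4): reg=0xF4
After byte 3 (0x10): reg=0xB2
After byte 4 (0xE4): reg=0xA5
After byte 5 (0x72): reg=0x2B

Answer: 0x2B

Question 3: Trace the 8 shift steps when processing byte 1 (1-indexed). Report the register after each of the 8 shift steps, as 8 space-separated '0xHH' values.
Answer: 0xBF 0x79 0xF2 0xE3 0xC1 0x85 0x0D 0x1A

Derivation:
Register before byte 1: 0xFF
After XOR with byte 0x23: 0xDC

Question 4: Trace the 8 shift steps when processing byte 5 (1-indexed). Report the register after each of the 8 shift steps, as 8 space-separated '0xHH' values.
After byte 1 (0x23): reg=0x1A
After byte 2 (0xE4): reg=0xF4
After byte 3 (0x10): reg=0xB2
After byte 4 (0xE4): reg=0xA5
Register before byte 5: 0xA5
After XOR with byte 0x72: 0xD7

Answer: 0xA9 0x55 0xAA 0x53 0xA6 0x4B 0x96 0x2B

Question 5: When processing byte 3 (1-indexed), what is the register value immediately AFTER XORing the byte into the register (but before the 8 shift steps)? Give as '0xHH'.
Answer: 0xE4

Derivation:
Register before byte 3: 0xF4
Byte 3: 0x10
0xF4 XOR 0x10 = 0xE4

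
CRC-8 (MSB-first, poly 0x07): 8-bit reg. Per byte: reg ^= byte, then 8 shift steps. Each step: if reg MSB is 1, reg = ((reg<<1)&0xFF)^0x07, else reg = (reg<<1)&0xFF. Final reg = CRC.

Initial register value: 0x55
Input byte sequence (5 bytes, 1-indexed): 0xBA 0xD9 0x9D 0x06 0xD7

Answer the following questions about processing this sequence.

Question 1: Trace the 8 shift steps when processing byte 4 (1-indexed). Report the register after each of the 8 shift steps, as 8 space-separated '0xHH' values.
Answer: 0xA4 0x4F 0x9E 0x3B 0x76 0xEC 0xDF 0xB9

Derivation:
After byte 1 (0xBA): reg=0x83
After byte 2 (0xD9): reg=0x81
After byte 3 (0x9D): reg=0x54
Register before byte 4: 0x54
After XOR with byte 0x06: 0x52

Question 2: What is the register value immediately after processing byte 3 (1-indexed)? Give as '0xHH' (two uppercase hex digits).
After byte 1 (0xBA): reg=0x83
After byte 2 (0xD9): reg=0x81
After byte 3 (0x9D): reg=0x54

Answer: 0x54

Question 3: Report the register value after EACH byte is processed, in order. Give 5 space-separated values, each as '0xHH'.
0x83 0x81 0x54 0xB9 0x0D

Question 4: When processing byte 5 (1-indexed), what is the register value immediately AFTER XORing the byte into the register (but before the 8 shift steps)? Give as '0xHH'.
Answer: 0x6E

Derivation:
Register before byte 5: 0xB9
Byte 5: 0xD7
0xB9 XOR 0xD7 = 0x6E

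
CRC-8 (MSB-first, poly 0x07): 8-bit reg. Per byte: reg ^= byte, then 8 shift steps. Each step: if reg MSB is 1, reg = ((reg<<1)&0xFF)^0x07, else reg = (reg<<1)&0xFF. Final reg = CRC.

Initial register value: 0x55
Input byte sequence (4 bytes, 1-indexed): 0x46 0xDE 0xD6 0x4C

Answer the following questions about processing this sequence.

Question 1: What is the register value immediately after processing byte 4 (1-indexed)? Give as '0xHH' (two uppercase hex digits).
Answer: 0x79

Derivation:
After byte 1 (0x46): reg=0x79
After byte 2 (0xDE): reg=0x7C
After byte 3 (0xD6): reg=0x5F
After byte 4 (0x4C): reg=0x79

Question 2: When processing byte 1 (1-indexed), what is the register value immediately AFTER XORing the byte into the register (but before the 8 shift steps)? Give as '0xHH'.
Answer: 0x13

Derivation:
Register before byte 1: 0x55
Byte 1: 0x46
0x55 XOR 0x46 = 0x13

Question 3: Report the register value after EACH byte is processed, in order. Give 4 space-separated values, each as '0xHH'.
0x79 0x7C 0x5F 0x79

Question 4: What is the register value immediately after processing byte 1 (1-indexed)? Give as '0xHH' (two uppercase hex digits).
After byte 1 (0x46): reg=0x79

Answer: 0x79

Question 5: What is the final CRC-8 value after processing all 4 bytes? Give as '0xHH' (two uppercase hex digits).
After byte 1 (0x46): reg=0x79
After byte 2 (0xDE): reg=0x7C
After byte 3 (0xD6): reg=0x5F
After byte 4 (0x4C): reg=0x79

Answer: 0x79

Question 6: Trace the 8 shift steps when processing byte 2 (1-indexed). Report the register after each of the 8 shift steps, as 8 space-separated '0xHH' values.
After byte 1 (0x46): reg=0x79
Register before byte 2: 0x79
After XOR with byte 0xDE: 0xA7

Answer: 0x49 0x92 0x23 0x46 0x8C 0x1F 0x3E 0x7C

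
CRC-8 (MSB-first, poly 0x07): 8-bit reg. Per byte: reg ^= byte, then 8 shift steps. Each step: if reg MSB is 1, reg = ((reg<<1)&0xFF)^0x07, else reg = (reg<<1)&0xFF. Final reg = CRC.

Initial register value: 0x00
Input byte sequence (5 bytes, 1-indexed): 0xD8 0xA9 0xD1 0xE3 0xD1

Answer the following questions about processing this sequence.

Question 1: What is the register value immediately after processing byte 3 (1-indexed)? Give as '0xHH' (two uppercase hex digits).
After byte 1 (0xD8): reg=0x06
After byte 2 (0xA9): reg=0x44
After byte 3 (0xD1): reg=0xE2

Answer: 0xE2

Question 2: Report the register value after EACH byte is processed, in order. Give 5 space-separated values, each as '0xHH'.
0x06 0x44 0xE2 0x07 0x2C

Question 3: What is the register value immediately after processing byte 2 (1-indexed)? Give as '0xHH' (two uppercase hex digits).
Answer: 0x44

Derivation:
After byte 1 (0xD8): reg=0x06
After byte 2 (0xA9): reg=0x44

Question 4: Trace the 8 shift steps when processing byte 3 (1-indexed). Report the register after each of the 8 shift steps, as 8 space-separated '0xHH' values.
Answer: 0x2D 0x5A 0xB4 0x6F 0xDE 0xBB 0x71 0xE2

Derivation:
After byte 1 (0xD8): reg=0x06
After byte 2 (0xA9): reg=0x44
Register before byte 3: 0x44
After XOR with byte 0xD1: 0x95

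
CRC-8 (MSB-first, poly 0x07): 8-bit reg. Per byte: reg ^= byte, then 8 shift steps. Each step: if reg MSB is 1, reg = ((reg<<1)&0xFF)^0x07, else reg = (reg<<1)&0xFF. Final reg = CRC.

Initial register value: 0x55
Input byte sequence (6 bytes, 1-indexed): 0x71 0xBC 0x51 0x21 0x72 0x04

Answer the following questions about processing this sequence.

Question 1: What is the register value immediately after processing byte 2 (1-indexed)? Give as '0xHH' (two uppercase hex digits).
After byte 1 (0x71): reg=0xFC
After byte 2 (0xBC): reg=0xC7

Answer: 0xC7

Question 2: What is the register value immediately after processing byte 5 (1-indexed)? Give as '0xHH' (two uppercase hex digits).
After byte 1 (0x71): reg=0xFC
After byte 2 (0xBC): reg=0xC7
After byte 3 (0x51): reg=0xEB
After byte 4 (0x21): reg=0x78
After byte 5 (0x72): reg=0x36

Answer: 0x36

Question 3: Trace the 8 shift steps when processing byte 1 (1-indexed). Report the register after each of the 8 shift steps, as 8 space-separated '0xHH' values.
Register before byte 1: 0x55
After XOR with byte 0x71: 0x24

Answer: 0x48 0x90 0x27 0x4E 0x9C 0x3F 0x7E 0xFC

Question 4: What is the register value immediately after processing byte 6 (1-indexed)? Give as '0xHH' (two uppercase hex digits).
After byte 1 (0x71): reg=0xFC
After byte 2 (0xBC): reg=0xC7
After byte 3 (0x51): reg=0xEB
After byte 4 (0x21): reg=0x78
After byte 5 (0x72): reg=0x36
After byte 6 (0x04): reg=0x9E

Answer: 0x9E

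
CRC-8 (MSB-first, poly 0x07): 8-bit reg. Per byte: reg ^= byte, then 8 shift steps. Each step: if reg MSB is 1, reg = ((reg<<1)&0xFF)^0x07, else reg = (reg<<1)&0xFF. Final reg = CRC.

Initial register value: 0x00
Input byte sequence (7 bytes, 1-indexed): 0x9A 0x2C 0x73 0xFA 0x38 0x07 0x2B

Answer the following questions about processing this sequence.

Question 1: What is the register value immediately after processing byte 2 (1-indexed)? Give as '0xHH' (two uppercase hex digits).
Answer: 0xA7

Derivation:
After byte 1 (0x9A): reg=0xCF
After byte 2 (0x2C): reg=0xA7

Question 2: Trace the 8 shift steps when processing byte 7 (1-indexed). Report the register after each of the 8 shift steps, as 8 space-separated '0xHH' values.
Answer: 0x22 0x44 0x88 0x17 0x2E 0x5C 0xB8 0x77

Derivation:
After byte 1 (0x9A): reg=0xCF
After byte 2 (0x2C): reg=0xA7
After byte 3 (0x73): reg=0x22
After byte 4 (0xFA): reg=0x06
After byte 5 (0x38): reg=0xBA
After byte 6 (0x07): reg=0x3A
Register before byte 7: 0x3A
After XOR with byte 0x2B: 0x11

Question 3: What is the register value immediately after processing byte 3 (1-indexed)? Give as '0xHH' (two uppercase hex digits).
After byte 1 (0x9A): reg=0xCF
After byte 2 (0x2C): reg=0xA7
After byte 3 (0x73): reg=0x22

Answer: 0x22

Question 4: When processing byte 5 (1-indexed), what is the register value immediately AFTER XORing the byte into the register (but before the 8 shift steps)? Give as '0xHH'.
Answer: 0x3E

Derivation:
Register before byte 5: 0x06
Byte 5: 0x38
0x06 XOR 0x38 = 0x3E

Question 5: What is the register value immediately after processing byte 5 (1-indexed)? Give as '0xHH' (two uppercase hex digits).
Answer: 0xBA

Derivation:
After byte 1 (0x9A): reg=0xCF
After byte 2 (0x2C): reg=0xA7
After byte 3 (0x73): reg=0x22
After byte 4 (0xFA): reg=0x06
After byte 5 (0x38): reg=0xBA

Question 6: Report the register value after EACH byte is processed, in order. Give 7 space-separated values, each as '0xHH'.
0xCF 0xA7 0x22 0x06 0xBA 0x3A 0x77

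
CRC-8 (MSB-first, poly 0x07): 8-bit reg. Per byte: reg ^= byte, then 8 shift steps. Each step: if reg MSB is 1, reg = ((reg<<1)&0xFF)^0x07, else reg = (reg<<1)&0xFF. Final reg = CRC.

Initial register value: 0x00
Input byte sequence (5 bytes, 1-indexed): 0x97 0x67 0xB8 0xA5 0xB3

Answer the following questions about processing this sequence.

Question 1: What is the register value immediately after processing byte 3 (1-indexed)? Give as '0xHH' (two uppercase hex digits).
After byte 1 (0x97): reg=0xEC
After byte 2 (0x67): reg=0xB8
After byte 3 (0xB8): reg=0x00

Answer: 0x00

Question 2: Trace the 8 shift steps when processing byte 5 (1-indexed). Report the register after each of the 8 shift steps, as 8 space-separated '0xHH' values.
Answer: 0x85 0x0D 0x1A 0x34 0x68 0xD0 0xA7 0x49

Derivation:
After byte 1 (0x97): reg=0xEC
After byte 2 (0x67): reg=0xB8
After byte 3 (0xB8): reg=0x00
After byte 4 (0xA5): reg=0x72
Register before byte 5: 0x72
After XOR with byte 0xB3: 0xC1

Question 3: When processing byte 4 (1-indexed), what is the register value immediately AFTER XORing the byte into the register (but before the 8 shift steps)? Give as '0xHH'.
Answer: 0xA5

Derivation:
Register before byte 4: 0x00
Byte 4: 0xA5
0x00 XOR 0xA5 = 0xA5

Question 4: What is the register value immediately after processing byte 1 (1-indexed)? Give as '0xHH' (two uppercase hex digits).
After byte 1 (0x97): reg=0xEC

Answer: 0xEC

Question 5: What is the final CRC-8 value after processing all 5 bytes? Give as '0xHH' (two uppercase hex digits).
Answer: 0x49

Derivation:
After byte 1 (0x97): reg=0xEC
After byte 2 (0x67): reg=0xB8
After byte 3 (0xB8): reg=0x00
After byte 4 (0xA5): reg=0x72
After byte 5 (0xB3): reg=0x49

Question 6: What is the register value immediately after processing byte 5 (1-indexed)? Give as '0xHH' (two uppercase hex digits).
After byte 1 (0x97): reg=0xEC
After byte 2 (0x67): reg=0xB8
After byte 3 (0xB8): reg=0x00
After byte 4 (0xA5): reg=0x72
After byte 5 (0xB3): reg=0x49

Answer: 0x49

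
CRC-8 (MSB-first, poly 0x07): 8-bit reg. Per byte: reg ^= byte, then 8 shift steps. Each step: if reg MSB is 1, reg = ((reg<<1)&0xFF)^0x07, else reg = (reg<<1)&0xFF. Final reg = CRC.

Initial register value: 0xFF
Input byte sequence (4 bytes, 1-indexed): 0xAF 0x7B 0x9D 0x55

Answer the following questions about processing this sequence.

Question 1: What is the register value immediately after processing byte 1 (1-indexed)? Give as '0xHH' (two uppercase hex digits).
After byte 1 (0xAF): reg=0xB7

Answer: 0xB7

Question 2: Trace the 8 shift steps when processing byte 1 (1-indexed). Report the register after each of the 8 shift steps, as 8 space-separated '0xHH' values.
Answer: 0xA0 0x47 0x8E 0x1B 0x36 0x6C 0xD8 0xB7

Derivation:
Register before byte 1: 0xFF
After XOR with byte 0xAF: 0x50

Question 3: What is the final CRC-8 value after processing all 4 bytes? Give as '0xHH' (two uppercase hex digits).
Answer: 0xD3

Derivation:
After byte 1 (0xAF): reg=0xB7
After byte 2 (0x7B): reg=0x6A
After byte 3 (0x9D): reg=0xCB
After byte 4 (0x55): reg=0xD3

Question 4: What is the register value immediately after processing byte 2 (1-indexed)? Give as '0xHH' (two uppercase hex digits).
After byte 1 (0xAF): reg=0xB7
After byte 2 (0x7B): reg=0x6A

Answer: 0x6A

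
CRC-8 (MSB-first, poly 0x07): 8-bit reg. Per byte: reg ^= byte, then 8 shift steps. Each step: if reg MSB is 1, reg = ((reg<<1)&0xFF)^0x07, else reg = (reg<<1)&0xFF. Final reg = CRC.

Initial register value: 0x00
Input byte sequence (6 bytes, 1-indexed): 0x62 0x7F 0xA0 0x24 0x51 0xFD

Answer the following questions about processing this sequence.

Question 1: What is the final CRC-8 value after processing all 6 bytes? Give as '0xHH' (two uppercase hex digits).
After byte 1 (0x62): reg=0x29
After byte 2 (0x7F): reg=0xA5
After byte 3 (0xA0): reg=0x1B
After byte 4 (0x24): reg=0xBD
After byte 5 (0x51): reg=0x8A
After byte 6 (0xFD): reg=0x42

Answer: 0x42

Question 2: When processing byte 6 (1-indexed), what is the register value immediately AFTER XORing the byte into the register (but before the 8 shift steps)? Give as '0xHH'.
Register before byte 6: 0x8A
Byte 6: 0xFD
0x8A XOR 0xFD = 0x77

Answer: 0x77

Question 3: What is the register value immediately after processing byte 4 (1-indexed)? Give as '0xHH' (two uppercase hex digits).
After byte 1 (0x62): reg=0x29
After byte 2 (0x7F): reg=0xA5
After byte 3 (0xA0): reg=0x1B
After byte 4 (0x24): reg=0xBD

Answer: 0xBD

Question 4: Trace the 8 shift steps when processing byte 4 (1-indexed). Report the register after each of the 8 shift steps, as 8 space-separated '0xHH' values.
Answer: 0x7E 0xFC 0xFF 0xF9 0xF5 0xED 0xDD 0xBD

Derivation:
After byte 1 (0x62): reg=0x29
After byte 2 (0x7F): reg=0xA5
After byte 3 (0xA0): reg=0x1B
Register before byte 4: 0x1B
After XOR with byte 0x24: 0x3F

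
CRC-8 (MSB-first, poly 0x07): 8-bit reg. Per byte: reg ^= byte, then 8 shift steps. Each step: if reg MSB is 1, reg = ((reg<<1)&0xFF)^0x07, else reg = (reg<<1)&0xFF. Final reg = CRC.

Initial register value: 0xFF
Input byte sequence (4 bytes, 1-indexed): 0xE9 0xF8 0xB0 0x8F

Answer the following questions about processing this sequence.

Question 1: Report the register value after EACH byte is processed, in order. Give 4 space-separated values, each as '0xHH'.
0x62 0xCF 0x7A 0xC5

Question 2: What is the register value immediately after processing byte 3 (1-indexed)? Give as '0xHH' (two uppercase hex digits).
Answer: 0x7A

Derivation:
After byte 1 (0xE9): reg=0x62
After byte 2 (0xF8): reg=0xCF
After byte 3 (0xB0): reg=0x7A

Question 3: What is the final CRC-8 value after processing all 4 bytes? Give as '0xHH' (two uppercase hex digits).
After byte 1 (0xE9): reg=0x62
After byte 2 (0xF8): reg=0xCF
After byte 3 (0xB0): reg=0x7A
After byte 4 (0x8F): reg=0xC5

Answer: 0xC5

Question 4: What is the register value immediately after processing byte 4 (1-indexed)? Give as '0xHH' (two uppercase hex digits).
After byte 1 (0xE9): reg=0x62
After byte 2 (0xF8): reg=0xCF
After byte 3 (0xB0): reg=0x7A
After byte 4 (0x8F): reg=0xC5

Answer: 0xC5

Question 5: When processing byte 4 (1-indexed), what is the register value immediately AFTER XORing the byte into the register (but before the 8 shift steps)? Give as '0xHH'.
Answer: 0xF5

Derivation:
Register before byte 4: 0x7A
Byte 4: 0x8F
0x7A XOR 0x8F = 0xF5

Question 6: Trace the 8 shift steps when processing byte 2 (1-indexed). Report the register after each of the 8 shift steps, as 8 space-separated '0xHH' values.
After byte 1 (0xE9): reg=0x62
Register before byte 2: 0x62
After XOR with byte 0xF8: 0x9A

Answer: 0x33 0x66 0xCC 0x9F 0x39 0x72 0xE4 0xCF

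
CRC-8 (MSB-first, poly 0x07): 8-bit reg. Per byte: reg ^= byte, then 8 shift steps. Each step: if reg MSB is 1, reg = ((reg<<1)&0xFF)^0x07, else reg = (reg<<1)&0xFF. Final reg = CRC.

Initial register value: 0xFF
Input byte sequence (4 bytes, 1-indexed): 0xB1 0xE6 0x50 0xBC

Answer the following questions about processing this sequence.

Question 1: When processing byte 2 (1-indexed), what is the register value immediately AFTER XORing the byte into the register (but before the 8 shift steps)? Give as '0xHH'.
Answer: 0x0B

Derivation:
Register before byte 2: 0xED
Byte 2: 0xE6
0xED XOR 0xE6 = 0x0B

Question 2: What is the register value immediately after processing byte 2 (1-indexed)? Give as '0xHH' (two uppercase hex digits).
Answer: 0x31

Derivation:
After byte 1 (0xB1): reg=0xED
After byte 2 (0xE6): reg=0x31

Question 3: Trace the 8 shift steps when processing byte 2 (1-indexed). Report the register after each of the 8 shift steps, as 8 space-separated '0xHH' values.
Answer: 0x16 0x2C 0x58 0xB0 0x67 0xCE 0x9B 0x31

Derivation:
After byte 1 (0xB1): reg=0xED
Register before byte 2: 0xED
After XOR with byte 0xE6: 0x0B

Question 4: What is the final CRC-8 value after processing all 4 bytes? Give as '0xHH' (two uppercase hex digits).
Answer: 0xDD

Derivation:
After byte 1 (0xB1): reg=0xED
After byte 2 (0xE6): reg=0x31
After byte 3 (0x50): reg=0x20
After byte 4 (0xBC): reg=0xDD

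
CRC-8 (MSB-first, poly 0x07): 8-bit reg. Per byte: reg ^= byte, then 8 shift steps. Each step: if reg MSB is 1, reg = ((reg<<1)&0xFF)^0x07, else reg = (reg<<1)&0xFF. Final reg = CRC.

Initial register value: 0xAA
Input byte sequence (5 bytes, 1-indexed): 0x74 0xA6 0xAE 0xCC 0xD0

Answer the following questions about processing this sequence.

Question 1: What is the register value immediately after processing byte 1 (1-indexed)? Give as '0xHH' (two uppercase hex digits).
After byte 1 (0x74): reg=0x14

Answer: 0x14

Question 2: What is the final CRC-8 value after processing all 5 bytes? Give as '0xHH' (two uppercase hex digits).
After byte 1 (0x74): reg=0x14
After byte 2 (0xA6): reg=0x17
After byte 3 (0xAE): reg=0x26
After byte 4 (0xCC): reg=0x98
After byte 5 (0xD0): reg=0xFF

Answer: 0xFF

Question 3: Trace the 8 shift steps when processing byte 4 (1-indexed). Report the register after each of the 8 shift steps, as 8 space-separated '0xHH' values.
After byte 1 (0x74): reg=0x14
After byte 2 (0xA6): reg=0x17
After byte 3 (0xAE): reg=0x26
Register before byte 4: 0x26
After XOR with byte 0xCC: 0xEA

Answer: 0xD3 0xA1 0x45 0x8A 0x13 0x26 0x4C 0x98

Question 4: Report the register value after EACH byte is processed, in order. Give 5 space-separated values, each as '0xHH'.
0x14 0x17 0x26 0x98 0xFF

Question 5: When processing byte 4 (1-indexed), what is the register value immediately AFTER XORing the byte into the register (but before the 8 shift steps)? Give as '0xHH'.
Answer: 0xEA

Derivation:
Register before byte 4: 0x26
Byte 4: 0xCC
0x26 XOR 0xCC = 0xEA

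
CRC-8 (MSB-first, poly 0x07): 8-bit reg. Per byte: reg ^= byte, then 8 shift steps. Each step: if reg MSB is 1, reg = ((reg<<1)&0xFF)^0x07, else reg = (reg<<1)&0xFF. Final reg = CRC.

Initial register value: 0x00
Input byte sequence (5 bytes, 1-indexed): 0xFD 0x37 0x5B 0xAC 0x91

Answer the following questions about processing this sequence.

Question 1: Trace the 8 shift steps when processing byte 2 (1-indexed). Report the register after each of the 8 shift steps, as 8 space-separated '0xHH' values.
After byte 1 (0xFD): reg=0xFD
Register before byte 2: 0xFD
After XOR with byte 0x37: 0xCA

Answer: 0x93 0x21 0x42 0x84 0x0F 0x1E 0x3C 0x78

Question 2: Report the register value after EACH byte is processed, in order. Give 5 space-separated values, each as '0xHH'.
0xFD 0x78 0xE9 0xDC 0xE4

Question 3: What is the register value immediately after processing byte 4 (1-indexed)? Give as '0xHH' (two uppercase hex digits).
After byte 1 (0xFD): reg=0xFD
After byte 2 (0x37): reg=0x78
After byte 3 (0x5B): reg=0xE9
After byte 4 (0xAC): reg=0xDC

Answer: 0xDC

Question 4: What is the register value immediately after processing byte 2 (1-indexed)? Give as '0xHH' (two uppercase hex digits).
Answer: 0x78

Derivation:
After byte 1 (0xFD): reg=0xFD
After byte 2 (0x37): reg=0x78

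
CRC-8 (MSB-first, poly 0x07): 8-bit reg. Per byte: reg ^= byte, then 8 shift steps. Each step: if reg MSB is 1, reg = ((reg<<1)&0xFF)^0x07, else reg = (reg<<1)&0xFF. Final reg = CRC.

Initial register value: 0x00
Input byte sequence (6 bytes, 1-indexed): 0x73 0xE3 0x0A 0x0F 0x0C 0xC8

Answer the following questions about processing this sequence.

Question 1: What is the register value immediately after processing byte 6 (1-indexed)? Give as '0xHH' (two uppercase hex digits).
Answer: 0x64

Derivation:
After byte 1 (0x73): reg=0x5E
After byte 2 (0xE3): reg=0x3A
After byte 3 (0x0A): reg=0x90
After byte 4 (0x0F): reg=0xD4
After byte 5 (0x0C): reg=0x06
After byte 6 (0xC8): reg=0x64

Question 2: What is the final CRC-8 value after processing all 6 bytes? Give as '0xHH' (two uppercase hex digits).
After byte 1 (0x73): reg=0x5E
After byte 2 (0xE3): reg=0x3A
After byte 3 (0x0A): reg=0x90
After byte 4 (0x0F): reg=0xD4
After byte 5 (0x0C): reg=0x06
After byte 6 (0xC8): reg=0x64

Answer: 0x64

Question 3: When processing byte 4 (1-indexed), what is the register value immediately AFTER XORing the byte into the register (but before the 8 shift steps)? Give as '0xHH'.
Register before byte 4: 0x90
Byte 4: 0x0F
0x90 XOR 0x0F = 0x9F

Answer: 0x9F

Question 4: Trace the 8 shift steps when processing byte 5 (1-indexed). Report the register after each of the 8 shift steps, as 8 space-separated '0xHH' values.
Answer: 0xB7 0x69 0xD2 0xA3 0x41 0x82 0x03 0x06

Derivation:
After byte 1 (0x73): reg=0x5E
After byte 2 (0xE3): reg=0x3A
After byte 3 (0x0A): reg=0x90
After byte 4 (0x0F): reg=0xD4
Register before byte 5: 0xD4
After XOR with byte 0x0C: 0xD8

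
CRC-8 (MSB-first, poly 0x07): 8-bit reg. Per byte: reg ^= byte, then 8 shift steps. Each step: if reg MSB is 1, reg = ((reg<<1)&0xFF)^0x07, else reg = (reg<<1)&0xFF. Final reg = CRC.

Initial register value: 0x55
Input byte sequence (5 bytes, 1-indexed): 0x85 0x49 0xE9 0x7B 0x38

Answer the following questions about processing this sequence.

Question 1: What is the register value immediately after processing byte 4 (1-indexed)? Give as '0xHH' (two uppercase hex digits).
After byte 1 (0x85): reg=0x3E
After byte 2 (0x49): reg=0x42
After byte 3 (0xE9): reg=0x58
After byte 4 (0x7B): reg=0xE9

Answer: 0xE9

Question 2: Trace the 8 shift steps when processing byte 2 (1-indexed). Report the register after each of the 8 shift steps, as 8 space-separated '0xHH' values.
After byte 1 (0x85): reg=0x3E
Register before byte 2: 0x3E
After XOR with byte 0x49: 0x77

Answer: 0xEE 0xDB 0xB1 0x65 0xCA 0x93 0x21 0x42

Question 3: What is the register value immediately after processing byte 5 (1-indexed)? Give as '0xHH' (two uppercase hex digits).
After byte 1 (0x85): reg=0x3E
After byte 2 (0x49): reg=0x42
After byte 3 (0xE9): reg=0x58
After byte 4 (0x7B): reg=0xE9
After byte 5 (0x38): reg=0x39

Answer: 0x39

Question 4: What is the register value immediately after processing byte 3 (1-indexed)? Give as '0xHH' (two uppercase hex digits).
After byte 1 (0x85): reg=0x3E
After byte 2 (0x49): reg=0x42
After byte 3 (0xE9): reg=0x58

Answer: 0x58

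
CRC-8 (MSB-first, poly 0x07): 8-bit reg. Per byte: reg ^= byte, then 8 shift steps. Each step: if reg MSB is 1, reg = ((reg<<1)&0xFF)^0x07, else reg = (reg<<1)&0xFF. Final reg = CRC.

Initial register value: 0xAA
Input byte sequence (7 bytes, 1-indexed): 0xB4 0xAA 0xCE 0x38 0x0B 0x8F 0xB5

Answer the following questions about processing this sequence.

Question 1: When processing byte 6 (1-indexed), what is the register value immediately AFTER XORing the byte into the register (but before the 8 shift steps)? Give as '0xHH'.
Answer: 0x4D

Derivation:
Register before byte 6: 0xC2
Byte 6: 0x8F
0xC2 XOR 0x8F = 0x4D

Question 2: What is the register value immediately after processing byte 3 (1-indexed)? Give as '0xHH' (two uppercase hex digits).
Answer: 0x70

Derivation:
After byte 1 (0xB4): reg=0x5A
After byte 2 (0xAA): reg=0xDE
After byte 3 (0xCE): reg=0x70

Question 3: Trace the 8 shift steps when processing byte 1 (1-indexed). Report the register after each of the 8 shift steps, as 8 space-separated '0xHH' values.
Answer: 0x3C 0x78 0xF0 0xE7 0xC9 0x95 0x2D 0x5A

Derivation:
Register before byte 1: 0xAA
After XOR with byte 0xB4: 0x1E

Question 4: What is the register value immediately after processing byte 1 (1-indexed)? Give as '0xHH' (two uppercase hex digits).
Answer: 0x5A

Derivation:
After byte 1 (0xB4): reg=0x5A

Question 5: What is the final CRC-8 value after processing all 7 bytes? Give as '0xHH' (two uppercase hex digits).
Answer: 0xB0

Derivation:
After byte 1 (0xB4): reg=0x5A
After byte 2 (0xAA): reg=0xDE
After byte 3 (0xCE): reg=0x70
After byte 4 (0x38): reg=0xFF
After byte 5 (0x0B): reg=0xC2
After byte 6 (0x8F): reg=0xE4
After byte 7 (0xB5): reg=0xB0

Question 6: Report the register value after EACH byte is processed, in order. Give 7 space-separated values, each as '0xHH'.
0x5A 0xDE 0x70 0xFF 0xC2 0xE4 0xB0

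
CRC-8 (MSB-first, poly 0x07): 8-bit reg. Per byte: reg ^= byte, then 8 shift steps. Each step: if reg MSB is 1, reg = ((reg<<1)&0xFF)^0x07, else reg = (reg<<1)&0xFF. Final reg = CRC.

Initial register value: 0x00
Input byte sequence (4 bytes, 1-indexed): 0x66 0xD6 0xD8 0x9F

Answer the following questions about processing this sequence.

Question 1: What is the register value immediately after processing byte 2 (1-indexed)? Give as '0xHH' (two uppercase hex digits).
After byte 1 (0x66): reg=0x35
After byte 2 (0xD6): reg=0xA7

Answer: 0xA7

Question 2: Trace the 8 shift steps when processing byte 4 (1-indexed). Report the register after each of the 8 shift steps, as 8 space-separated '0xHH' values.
After byte 1 (0x66): reg=0x35
After byte 2 (0xD6): reg=0xA7
After byte 3 (0xD8): reg=0x7A
Register before byte 4: 0x7A
After XOR with byte 0x9F: 0xE5

Answer: 0xCD 0x9D 0x3D 0x7A 0xF4 0xEF 0xD9 0xB5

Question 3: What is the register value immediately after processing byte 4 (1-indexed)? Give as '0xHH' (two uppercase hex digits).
After byte 1 (0x66): reg=0x35
After byte 2 (0xD6): reg=0xA7
After byte 3 (0xD8): reg=0x7A
After byte 4 (0x9F): reg=0xB5

Answer: 0xB5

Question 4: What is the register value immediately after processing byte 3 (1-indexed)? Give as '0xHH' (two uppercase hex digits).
After byte 1 (0x66): reg=0x35
After byte 2 (0xD6): reg=0xA7
After byte 3 (0xD8): reg=0x7A

Answer: 0x7A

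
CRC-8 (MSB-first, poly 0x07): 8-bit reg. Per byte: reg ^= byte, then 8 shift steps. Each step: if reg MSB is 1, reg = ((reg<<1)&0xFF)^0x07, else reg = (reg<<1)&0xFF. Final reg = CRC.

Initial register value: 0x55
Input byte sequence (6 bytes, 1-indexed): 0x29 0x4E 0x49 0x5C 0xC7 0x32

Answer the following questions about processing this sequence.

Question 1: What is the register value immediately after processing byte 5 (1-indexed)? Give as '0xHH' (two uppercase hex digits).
After byte 1 (0x29): reg=0x73
After byte 2 (0x4E): reg=0xB3
After byte 3 (0x49): reg=0xE8
After byte 4 (0x5C): reg=0x05
After byte 5 (0xC7): reg=0x40

Answer: 0x40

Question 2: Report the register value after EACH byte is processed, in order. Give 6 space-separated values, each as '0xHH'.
0x73 0xB3 0xE8 0x05 0x40 0x59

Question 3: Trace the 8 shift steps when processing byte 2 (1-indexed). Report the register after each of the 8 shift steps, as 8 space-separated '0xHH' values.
After byte 1 (0x29): reg=0x73
Register before byte 2: 0x73
After XOR with byte 0x4E: 0x3D

Answer: 0x7A 0xF4 0xEF 0xD9 0xB5 0x6D 0xDA 0xB3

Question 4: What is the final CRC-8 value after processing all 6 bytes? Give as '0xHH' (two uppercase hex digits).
After byte 1 (0x29): reg=0x73
After byte 2 (0x4E): reg=0xB3
After byte 3 (0x49): reg=0xE8
After byte 4 (0x5C): reg=0x05
After byte 5 (0xC7): reg=0x40
After byte 6 (0x32): reg=0x59

Answer: 0x59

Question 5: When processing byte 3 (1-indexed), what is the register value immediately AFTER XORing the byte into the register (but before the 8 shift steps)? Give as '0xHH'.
Register before byte 3: 0xB3
Byte 3: 0x49
0xB3 XOR 0x49 = 0xFA

Answer: 0xFA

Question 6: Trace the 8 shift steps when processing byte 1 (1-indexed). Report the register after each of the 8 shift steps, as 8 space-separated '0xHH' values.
Register before byte 1: 0x55
After XOR with byte 0x29: 0x7C

Answer: 0xF8 0xF7 0xE9 0xD5 0xAD 0x5D 0xBA 0x73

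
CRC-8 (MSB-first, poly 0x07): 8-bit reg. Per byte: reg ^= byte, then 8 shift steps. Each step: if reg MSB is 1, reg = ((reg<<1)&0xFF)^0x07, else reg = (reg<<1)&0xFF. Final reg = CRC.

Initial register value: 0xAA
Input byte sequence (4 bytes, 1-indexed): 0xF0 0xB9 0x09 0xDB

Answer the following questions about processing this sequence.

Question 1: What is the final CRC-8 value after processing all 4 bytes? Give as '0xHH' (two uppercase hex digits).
Answer: 0x02

Derivation:
After byte 1 (0xF0): reg=0x81
After byte 2 (0xB9): reg=0xA8
After byte 3 (0x09): reg=0x6E
After byte 4 (0xDB): reg=0x02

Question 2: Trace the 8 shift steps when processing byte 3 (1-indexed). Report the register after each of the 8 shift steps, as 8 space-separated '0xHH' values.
After byte 1 (0xF0): reg=0x81
After byte 2 (0xB9): reg=0xA8
Register before byte 3: 0xA8
After XOR with byte 0x09: 0xA1

Answer: 0x45 0x8A 0x13 0x26 0x4C 0x98 0x37 0x6E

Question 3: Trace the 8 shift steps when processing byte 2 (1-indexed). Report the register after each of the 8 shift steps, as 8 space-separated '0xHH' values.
After byte 1 (0xF0): reg=0x81
Register before byte 2: 0x81
After XOR with byte 0xB9: 0x38

Answer: 0x70 0xE0 0xC7 0x89 0x15 0x2A 0x54 0xA8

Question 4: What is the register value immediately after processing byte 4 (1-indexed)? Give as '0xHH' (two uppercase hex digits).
After byte 1 (0xF0): reg=0x81
After byte 2 (0xB9): reg=0xA8
After byte 3 (0x09): reg=0x6E
After byte 4 (0xDB): reg=0x02

Answer: 0x02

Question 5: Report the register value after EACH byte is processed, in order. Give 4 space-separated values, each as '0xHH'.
0x81 0xA8 0x6E 0x02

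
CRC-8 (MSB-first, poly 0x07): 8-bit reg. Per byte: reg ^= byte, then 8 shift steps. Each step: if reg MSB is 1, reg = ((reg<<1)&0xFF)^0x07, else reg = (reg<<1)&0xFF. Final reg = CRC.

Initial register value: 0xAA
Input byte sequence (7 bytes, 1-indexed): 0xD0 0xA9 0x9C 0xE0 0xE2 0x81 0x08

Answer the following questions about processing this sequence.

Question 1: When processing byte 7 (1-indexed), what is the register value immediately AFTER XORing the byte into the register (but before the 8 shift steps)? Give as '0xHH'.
Answer: 0xD9

Derivation:
Register before byte 7: 0xD1
Byte 7: 0x08
0xD1 XOR 0x08 = 0xD9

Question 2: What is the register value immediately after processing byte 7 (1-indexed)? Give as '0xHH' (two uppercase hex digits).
Answer: 0x01

Derivation:
After byte 1 (0xD0): reg=0x61
After byte 2 (0xA9): reg=0x76
After byte 3 (0x9C): reg=0x98
After byte 4 (0xE0): reg=0x6F
After byte 5 (0xE2): reg=0xAA
After byte 6 (0x81): reg=0xD1
After byte 7 (0x08): reg=0x01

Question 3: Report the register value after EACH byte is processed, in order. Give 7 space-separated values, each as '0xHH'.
0x61 0x76 0x98 0x6F 0xAA 0xD1 0x01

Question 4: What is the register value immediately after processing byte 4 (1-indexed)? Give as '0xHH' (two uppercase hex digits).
Answer: 0x6F

Derivation:
After byte 1 (0xD0): reg=0x61
After byte 2 (0xA9): reg=0x76
After byte 3 (0x9C): reg=0x98
After byte 4 (0xE0): reg=0x6F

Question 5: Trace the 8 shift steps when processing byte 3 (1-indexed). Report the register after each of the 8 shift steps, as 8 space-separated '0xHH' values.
Answer: 0xD3 0xA1 0x45 0x8A 0x13 0x26 0x4C 0x98

Derivation:
After byte 1 (0xD0): reg=0x61
After byte 2 (0xA9): reg=0x76
Register before byte 3: 0x76
After XOR with byte 0x9C: 0xEA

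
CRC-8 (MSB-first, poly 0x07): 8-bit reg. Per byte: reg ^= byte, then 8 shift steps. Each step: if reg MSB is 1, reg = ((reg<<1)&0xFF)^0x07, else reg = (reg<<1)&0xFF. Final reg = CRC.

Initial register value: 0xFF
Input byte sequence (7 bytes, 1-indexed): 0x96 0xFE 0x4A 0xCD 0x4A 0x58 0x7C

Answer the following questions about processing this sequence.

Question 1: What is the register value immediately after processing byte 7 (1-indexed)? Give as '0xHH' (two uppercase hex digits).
After byte 1 (0x96): reg=0x18
After byte 2 (0xFE): reg=0xBC
After byte 3 (0x4A): reg=0xCC
After byte 4 (0xCD): reg=0x07
After byte 5 (0x4A): reg=0xE4
After byte 6 (0x58): reg=0x3D
After byte 7 (0x7C): reg=0xC0

Answer: 0xC0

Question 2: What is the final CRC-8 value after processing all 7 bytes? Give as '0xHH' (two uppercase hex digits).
Answer: 0xC0

Derivation:
After byte 1 (0x96): reg=0x18
After byte 2 (0xFE): reg=0xBC
After byte 3 (0x4A): reg=0xCC
After byte 4 (0xCD): reg=0x07
After byte 5 (0x4A): reg=0xE4
After byte 6 (0x58): reg=0x3D
After byte 7 (0x7C): reg=0xC0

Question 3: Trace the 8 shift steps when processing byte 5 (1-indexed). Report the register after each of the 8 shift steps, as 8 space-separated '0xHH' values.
Answer: 0x9A 0x33 0x66 0xCC 0x9F 0x39 0x72 0xE4

Derivation:
After byte 1 (0x96): reg=0x18
After byte 2 (0xFE): reg=0xBC
After byte 3 (0x4A): reg=0xCC
After byte 4 (0xCD): reg=0x07
Register before byte 5: 0x07
After XOR with byte 0x4A: 0x4D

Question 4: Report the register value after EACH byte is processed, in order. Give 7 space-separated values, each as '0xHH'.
0x18 0xBC 0xCC 0x07 0xE4 0x3D 0xC0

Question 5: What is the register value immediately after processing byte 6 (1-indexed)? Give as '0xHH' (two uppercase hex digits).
After byte 1 (0x96): reg=0x18
After byte 2 (0xFE): reg=0xBC
After byte 3 (0x4A): reg=0xCC
After byte 4 (0xCD): reg=0x07
After byte 5 (0x4A): reg=0xE4
After byte 6 (0x58): reg=0x3D

Answer: 0x3D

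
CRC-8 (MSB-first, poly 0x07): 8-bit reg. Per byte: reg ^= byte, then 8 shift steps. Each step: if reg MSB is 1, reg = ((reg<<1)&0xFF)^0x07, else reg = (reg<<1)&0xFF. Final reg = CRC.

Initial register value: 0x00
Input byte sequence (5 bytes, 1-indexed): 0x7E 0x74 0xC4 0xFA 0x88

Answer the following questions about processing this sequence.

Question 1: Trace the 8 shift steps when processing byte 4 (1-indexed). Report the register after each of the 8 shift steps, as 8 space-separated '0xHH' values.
After byte 1 (0x7E): reg=0x7D
After byte 2 (0x74): reg=0x3F
After byte 3 (0xC4): reg=0xEF
Register before byte 4: 0xEF
After XOR with byte 0xFA: 0x15

Answer: 0x2A 0x54 0xA8 0x57 0xAE 0x5B 0xB6 0x6B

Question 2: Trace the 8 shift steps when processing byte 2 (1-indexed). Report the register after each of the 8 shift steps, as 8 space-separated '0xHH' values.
After byte 1 (0x7E): reg=0x7D
Register before byte 2: 0x7D
After XOR with byte 0x74: 0x09

Answer: 0x12 0x24 0x48 0x90 0x27 0x4E 0x9C 0x3F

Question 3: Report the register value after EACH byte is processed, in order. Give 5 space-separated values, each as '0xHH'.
0x7D 0x3F 0xEF 0x6B 0xA7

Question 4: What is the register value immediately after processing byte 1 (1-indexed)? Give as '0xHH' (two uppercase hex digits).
After byte 1 (0x7E): reg=0x7D

Answer: 0x7D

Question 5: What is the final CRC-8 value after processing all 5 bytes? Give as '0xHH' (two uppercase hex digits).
Answer: 0xA7

Derivation:
After byte 1 (0x7E): reg=0x7D
After byte 2 (0x74): reg=0x3F
After byte 3 (0xC4): reg=0xEF
After byte 4 (0xFA): reg=0x6B
After byte 5 (0x88): reg=0xA7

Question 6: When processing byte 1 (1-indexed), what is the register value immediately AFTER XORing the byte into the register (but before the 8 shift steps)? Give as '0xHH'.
Answer: 0x7E

Derivation:
Register before byte 1: 0x00
Byte 1: 0x7E
0x00 XOR 0x7E = 0x7E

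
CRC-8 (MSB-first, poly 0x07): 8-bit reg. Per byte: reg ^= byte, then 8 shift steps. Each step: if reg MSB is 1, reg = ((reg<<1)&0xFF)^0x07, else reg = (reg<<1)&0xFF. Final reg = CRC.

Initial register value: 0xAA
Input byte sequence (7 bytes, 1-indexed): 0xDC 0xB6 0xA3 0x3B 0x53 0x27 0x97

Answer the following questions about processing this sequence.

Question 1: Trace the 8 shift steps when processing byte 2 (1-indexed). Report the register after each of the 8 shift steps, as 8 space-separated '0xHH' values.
After byte 1 (0xDC): reg=0x45
Register before byte 2: 0x45
After XOR with byte 0xB6: 0xF3

Answer: 0xE1 0xC5 0x8D 0x1D 0x3A 0x74 0xE8 0xD7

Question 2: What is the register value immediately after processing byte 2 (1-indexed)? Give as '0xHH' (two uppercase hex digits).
Answer: 0xD7

Derivation:
After byte 1 (0xDC): reg=0x45
After byte 2 (0xB6): reg=0xD7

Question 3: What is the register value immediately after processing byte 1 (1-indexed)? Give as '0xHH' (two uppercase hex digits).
After byte 1 (0xDC): reg=0x45

Answer: 0x45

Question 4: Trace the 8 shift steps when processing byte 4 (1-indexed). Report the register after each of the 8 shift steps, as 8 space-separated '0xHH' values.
After byte 1 (0xDC): reg=0x45
After byte 2 (0xB6): reg=0xD7
After byte 3 (0xA3): reg=0x4B
Register before byte 4: 0x4B
After XOR with byte 0x3B: 0x70

Answer: 0xE0 0xC7 0x89 0x15 0x2A 0x54 0xA8 0x57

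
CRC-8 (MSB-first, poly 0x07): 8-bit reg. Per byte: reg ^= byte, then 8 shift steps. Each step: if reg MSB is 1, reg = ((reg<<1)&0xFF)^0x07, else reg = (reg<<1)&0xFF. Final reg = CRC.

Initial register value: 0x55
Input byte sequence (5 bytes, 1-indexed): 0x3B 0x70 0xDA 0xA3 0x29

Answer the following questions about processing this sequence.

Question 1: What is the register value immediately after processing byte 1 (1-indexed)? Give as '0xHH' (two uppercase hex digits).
After byte 1 (0x3B): reg=0x0D

Answer: 0x0D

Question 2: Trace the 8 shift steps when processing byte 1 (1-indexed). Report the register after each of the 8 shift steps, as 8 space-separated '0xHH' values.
Register before byte 1: 0x55
After XOR with byte 0x3B: 0x6E

Answer: 0xDC 0xBF 0x79 0xF2 0xE3 0xC1 0x85 0x0D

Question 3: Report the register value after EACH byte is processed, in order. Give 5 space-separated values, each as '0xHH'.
0x0D 0x74 0x43 0xAE 0x9C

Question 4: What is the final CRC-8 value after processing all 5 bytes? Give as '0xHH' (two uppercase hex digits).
After byte 1 (0x3B): reg=0x0D
After byte 2 (0x70): reg=0x74
After byte 3 (0xDA): reg=0x43
After byte 4 (0xA3): reg=0xAE
After byte 5 (0x29): reg=0x9C

Answer: 0x9C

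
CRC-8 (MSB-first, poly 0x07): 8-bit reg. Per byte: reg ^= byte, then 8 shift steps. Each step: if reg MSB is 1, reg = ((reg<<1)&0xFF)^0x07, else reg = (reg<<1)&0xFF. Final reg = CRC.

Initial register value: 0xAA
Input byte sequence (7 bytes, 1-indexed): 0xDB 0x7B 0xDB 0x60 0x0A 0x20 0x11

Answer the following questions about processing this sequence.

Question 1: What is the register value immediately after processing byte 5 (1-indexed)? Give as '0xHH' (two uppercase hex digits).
After byte 1 (0xDB): reg=0x50
After byte 2 (0x7B): reg=0xD1
After byte 3 (0xDB): reg=0x36
After byte 4 (0x60): reg=0xA5
After byte 5 (0x0A): reg=0x44

Answer: 0x44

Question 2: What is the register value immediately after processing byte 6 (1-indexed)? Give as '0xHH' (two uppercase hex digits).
Answer: 0x3B

Derivation:
After byte 1 (0xDB): reg=0x50
After byte 2 (0x7B): reg=0xD1
After byte 3 (0xDB): reg=0x36
After byte 4 (0x60): reg=0xA5
After byte 5 (0x0A): reg=0x44
After byte 6 (0x20): reg=0x3B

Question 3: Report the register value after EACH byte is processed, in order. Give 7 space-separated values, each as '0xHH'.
0x50 0xD1 0x36 0xA5 0x44 0x3B 0xD6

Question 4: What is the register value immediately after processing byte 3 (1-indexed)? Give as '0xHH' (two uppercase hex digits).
After byte 1 (0xDB): reg=0x50
After byte 2 (0x7B): reg=0xD1
After byte 3 (0xDB): reg=0x36

Answer: 0x36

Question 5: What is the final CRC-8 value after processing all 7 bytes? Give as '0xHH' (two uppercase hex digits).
Answer: 0xD6

Derivation:
After byte 1 (0xDB): reg=0x50
After byte 2 (0x7B): reg=0xD1
After byte 3 (0xDB): reg=0x36
After byte 4 (0x60): reg=0xA5
After byte 5 (0x0A): reg=0x44
After byte 6 (0x20): reg=0x3B
After byte 7 (0x11): reg=0xD6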